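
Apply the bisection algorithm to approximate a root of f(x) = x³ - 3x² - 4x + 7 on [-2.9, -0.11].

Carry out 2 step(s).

f(x) = x³ - 3x² - 4x + 7
Initial interval: [-2.9, -0.11]

Iteration 1:
  c_1 = (-2.900000 + (-0.110000))/2 = -1.505000
  f(c_1) = f(-1.505000) = 2.816062
  f(a) × f(c) < 0, new interval: [-2.900000, -1.505000]
Iteration 2:
  c_2 = (-2.900000 + (-1.505000))/2 = -2.202500
  f(c_2) = f(-2.202500) = -9.427360
  f(a) × f(c) ≥ 0, new interval: [-2.202500, -1.505000]

After 2 iteration(s), the approximation is c_2 = -2.202500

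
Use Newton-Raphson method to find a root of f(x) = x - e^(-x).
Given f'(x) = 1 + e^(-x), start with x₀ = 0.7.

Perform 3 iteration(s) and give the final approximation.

f(x) = x - e^(-x)
f'(x) = 1 + e^(-x)
x₀ = 0.7

Newton-Raphson formula: x_{n+1} = x_n - f(x_n)/f'(x_n)

Iteration 1:
  f(0.700000) = 0.203415
  f'(0.700000) = 1.496585
  x_1 = 0.700000 - 0.203415/1.496585 = 0.564081
Iteration 2:
  f(0.564081) = -0.004802
  f'(0.564081) = 1.568883
  x_2 = 0.564081 - (-0.004802)/1.568883 = 0.567142
Iteration 3:
  f(0.567142) = -0.000003
  f'(0.567142) = 1.567144
  x_3 = 0.567142 - (-0.000003)/1.567144 = 0.567143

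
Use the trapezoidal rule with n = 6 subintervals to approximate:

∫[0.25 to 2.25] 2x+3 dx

f(x) = 2x+3
a = 0.25, b = 2.25, n = 6
h = (b - a)/n = 0.333333

Trapezoidal rule: (h/2)[f(x₀) + 2f(x₁) + 2f(x₂) + ... + f(xₙ)]

x_0 = 0.2500, f(x_0) = 3.500000, coefficient = 1
x_1 = 0.5833, f(x_1) = 4.166667, coefficient = 2
x_2 = 0.9167, f(x_2) = 4.833333, coefficient = 2
x_3 = 1.2500, f(x_3) = 5.500000, coefficient = 2
x_4 = 1.5833, f(x_4) = 6.166667, coefficient = 2
x_5 = 1.9167, f(x_5) = 6.833333, coefficient = 2
x_6 = 2.2500, f(x_6) = 7.500000, coefficient = 1

I ≈ (0.333333/2) × 66.000000 = 11.000000
Exact value: 11.000000
Error: 0.000000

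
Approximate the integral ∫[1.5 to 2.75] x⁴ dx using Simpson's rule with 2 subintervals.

f(x) = x⁴
a = 1.5, b = 2.75, n = 2
h = (b - a)/n = 0.625000

Simpson's rule: (h/3)[f(x₀) + 4f(x₁) + 2f(x₂) + ... + f(xₙ)]

x_0 = 1.5000, f(x_0) = 5.062500, coefficient = 1
x_1 = 2.1250, f(x_1) = 20.390869, coefficient = 4
x_2 = 2.7500, f(x_2) = 57.191406, coefficient = 1

I ≈ (0.625000/3) × 143.817383 = 29.961955
Exact value: 29.936523
Error: 0.025431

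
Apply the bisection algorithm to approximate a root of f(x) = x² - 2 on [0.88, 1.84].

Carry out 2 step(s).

f(x) = x² - 2
Initial interval: [0.88, 1.84]

Iteration 1:
  c_1 = (0.880000 + 1.840000)/2 = 1.360000
  f(c_1) = f(1.360000) = -0.150400
  f(a) × f(c) ≥ 0, new interval: [1.360000, 1.840000]
Iteration 2:
  c_2 = (1.360000 + 1.840000)/2 = 1.600000
  f(c_2) = f(1.600000) = 0.560000
  f(a) × f(c) < 0, new interval: [1.360000, 1.600000]

After 2 iteration(s), the approximation is c_2 = 1.600000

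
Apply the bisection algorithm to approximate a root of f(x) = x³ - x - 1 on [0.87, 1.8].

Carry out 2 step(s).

f(x) = x³ - x - 1
Initial interval: [0.87, 1.8]

Iteration 1:
  c_1 = (0.870000 + 1.800000)/2 = 1.335000
  f(c_1) = f(1.335000) = 0.044270
  f(a) × f(c) < 0, new interval: [0.870000, 1.335000]
Iteration 2:
  c_2 = (0.870000 + 1.335000)/2 = 1.102500
  f(c_2) = f(1.102500) = -0.762404
  f(a) × f(c) ≥ 0, new interval: [1.102500, 1.335000]

After 2 iteration(s), the approximation is c_2 = 1.102500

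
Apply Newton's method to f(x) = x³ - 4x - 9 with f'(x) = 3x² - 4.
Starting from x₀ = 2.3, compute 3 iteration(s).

f(x) = x³ - 4x - 9
f'(x) = 3x² - 4
x₀ = 2.3

Newton-Raphson formula: x_{n+1} = x_n - f(x_n)/f'(x_n)

Iteration 1:
  f(2.300000) = -6.033000
  f'(2.300000) = 11.870000
  x_1 = 2.300000 - (-6.033000)/11.870000 = 2.808256
Iteration 2:
  f(2.808256) = 1.913732
  f'(2.808256) = 19.658907
  x_2 = 2.808256 - 1.913732/19.658907 = 2.710909
Iteration 3:
  f(2.710909) = 0.078914
  f'(2.710909) = 18.047087
  x_3 = 2.710909 - 0.078914/18.047087 = 2.706537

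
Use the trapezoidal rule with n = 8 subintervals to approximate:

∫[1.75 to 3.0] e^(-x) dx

f(x) = e^(-x)
a = 1.75, b = 3.0, n = 8
h = (b - a)/n = 0.156250

Trapezoidal rule: (h/2)[f(x₀) + 2f(x₁) + 2f(x₂) + ... + f(xₙ)]

x_0 = 1.7500, f(x_0) = 0.173774, coefficient = 1
x_1 = 1.9062, f(x_1) = 0.148637, coefficient = 2
x_2 = 2.0625, f(x_2) = 0.127136, coefficient = 2
x_3 = 2.2188, f(x_3) = 0.108745, coefficient = 2
x_4 = 2.3750, f(x_4) = 0.093014, coefficient = 2
x_5 = 2.5312, f(x_5) = 0.079560, coefficient = 2
x_6 = 2.6875, f(x_6) = 0.068051, coefficient = 2
x_7 = 2.8438, f(x_7) = 0.058207, coefficient = 2
x_8 = 3.0000, f(x_8) = 0.049787, coefficient = 1

I ≈ (0.156250/2) × 1.590260 = 0.124239
Exact value: 0.123987
Error: 0.000252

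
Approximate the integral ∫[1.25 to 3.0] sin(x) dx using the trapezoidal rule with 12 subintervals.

f(x) = sin(x)
a = 1.25, b = 3.0, n = 12
h = (b - a)/n = 0.145833

Trapezoidal rule: (h/2)[f(x₀) + 2f(x₁) + 2f(x₂) + ... + f(xₙ)]

x_0 = 1.2500, f(x_0) = 0.948985, coefficient = 1
x_1 = 1.3958, f(x_1) = 0.984733, coefficient = 2
x_2 = 1.5417, f(x_2) = 0.999576, coefficient = 2
x_3 = 1.6875, f(x_3) = 0.993198, coefficient = 2
x_4 = 1.8333, f(x_4) = 0.965735, coefficient = 2
x_5 = 1.9792, f(x_5) = 0.917769, coefficient = 2
x_6 = 2.1250, f(x_6) = 0.850320, coefficient = 2
x_7 = 2.2708, f(x_7) = 0.764818, coefficient = 2
x_8 = 2.4167, f(x_8) = 0.663080, coefficient = 2
x_9 = 2.5625, f(x_9) = 0.547265, coefficient = 2
x_10 = 2.7083, f(x_10) = 0.419831, coefficient = 2
x_11 = 2.8542, f(x_11) = 0.283485, coefficient = 2
x_12 = 3.0000, f(x_12) = 0.141120, coefficient = 1

I ≈ (0.145833/2) × 17.869723 = 1.303001
Exact value: 1.305315
Error: 0.002314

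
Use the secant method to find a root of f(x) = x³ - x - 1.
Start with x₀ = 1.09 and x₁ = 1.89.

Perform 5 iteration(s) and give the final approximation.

f(x) = x³ - x - 1
x₀ = 1.09, x₁ = 1.89

Secant formula: x_{n+1} = x_n - f(x_n)(x_n - x_{n-1})/(f(x_n) - f(x_{n-1}))

Iteration 1:
  f(1.090000) = -0.794971
  f(1.890000) = 3.861269
  x_2 = 1.890000 - 3.861269×(1.890000 - 1.090000)/(3.861269 - (-0.794971))
       = 1.226586
Iteration 2:
  f(1.890000) = 3.861269
  f(1.226586) = -0.381171
  x_3 = 1.226586 - (-0.381171)×(1.226586 - 1.890000)/(-0.381171 - 3.861269)
       = 1.286192
Iteration 3:
  f(1.226586) = -0.381171
  f(1.286192) = -0.158458
  x_4 = 1.286192 - (-0.158458)×(1.286192 - 1.226586)/(-0.158458 - (-0.381171))
       = 1.328601
Iteration 4:
  f(1.286192) = -0.158458
  f(1.328601) = 0.016619
  x_5 = 1.328601 - 0.016619×(1.328601 - 1.286192)/(0.016619 - (-0.158458))
       = 1.324575
Iteration 5:
  f(1.328601) = 0.016619
  f(1.324575) = -0.000609
  x_6 = 1.324575 - (-0.000609)×(1.324575 - 1.328601)/(-0.000609 - 0.016619)
       = 1.324717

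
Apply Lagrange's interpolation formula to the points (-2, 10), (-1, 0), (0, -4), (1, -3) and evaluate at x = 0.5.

Lagrange interpolation formula:
P(x) = Σ yᵢ × Lᵢ(x)
where Lᵢ(x) = Π_{j≠i} (x - xⱼ)/(xᵢ - xⱼ)

L_0(0.5) = (0.5 - (-1))/(-2 - (-1)) × (0.5 - 0)/(-2 - 0) × (0.5 - 1)/(-2 - 1) = 0.062500
L_1(0.5) = (0.5 - (-2))/(-1 - (-2)) × (0.5 - 0)/(-1 - 0) × (0.5 - 1)/(-1 - 1) = -0.312500
L_2(0.5) = (0.5 - (-2))/(0 - (-2)) × (0.5 - (-1))/(0 - (-1)) × (0.5 - 1)/(0 - 1) = 0.937500
L_3(0.5) = (0.5 - (-2))/(1 - (-2)) × (0.5 - (-1))/(1 - (-1)) × (0.5 - 0)/(1 - 0) = 0.312500

P(0.5) = 10×L_0(0.5) + 0×L_1(0.5) + (-4)×L_2(0.5) + (-3)×L_3(0.5)
P(0.5) = -4.062500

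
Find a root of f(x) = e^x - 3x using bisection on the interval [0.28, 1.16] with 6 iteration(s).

f(x) = e^x - 3x
Initial interval: [0.28, 1.16]

Iteration 1:
  c_1 = (0.280000 + 1.160000)/2 = 0.720000
  f(c_1) = f(0.720000) = -0.105567
  f(a) × f(c) < 0, new interval: [0.280000, 0.720000]
Iteration 2:
  c_2 = (0.280000 + 0.720000)/2 = 0.500000
  f(c_2) = f(0.500000) = 0.148721
  f(a) × f(c) ≥ 0, new interval: [0.500000, 0.720000]
Iteration 3:
  c_3 = (0.500000 + 0.720000)/2 = 0.610000
  f(c_3) = f(0.610000) = 0.010431
  f(a) × f(c) ≥ 0, new interval: [0.610000, 0.720000]
Iteration 4:
  c_4 = (0.610000 + 0.720000)/2 = 0.665000
  f(c_4) = f(0.665000) = -0.050509
  f(a) × f(c) < 0, new interval: [0.610000, 0.665000]
Iteration 5:
  c_5 = (0.610000 + 0.665000)/2 = 0.637500
  f(c_5) = f(0.637500) = -0.020754
  f(a) × f(c) < 0, new interval: [0.610000, 0.637500]
Iteration 6:
  c_6 = (0.610000 + 0.637500)/2 = 0.623750
  f(c_6) = f(0.623750) = -0.005338
  f(a) × f(c) < 0, new interval: [0.610000, 0.623750]

After 6 iteration(s), the approximation is c_6 = 0.623750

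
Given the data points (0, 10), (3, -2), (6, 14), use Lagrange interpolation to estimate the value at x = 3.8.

Lagrange interpolation formula:
P(x) = Σ yᵢ × Lᵢ(x)
where Lᵢ(x) = Π_{j≠i} (x - xⱼ)/(xᵢ - xⱼ)

L_0(3.8) = (3.8 - 3)/(0 - 3) × (3.8 - 6)/(0 - 6) = -0.097778
L_1(3.8) = (3.8 - 0)/(3 - 0) × (3.8 - 6)/(3 - 6) = 0.928889
L_2(3.8) = (3.8 - 0)/(6 - 0) × (3.8 - 3)/(6 - 3) = 0.168889

P(3.8) = 10×L_0(3.8) + (-2)×L_1(3.8) + 14×L_2(3.8)
P(3.8) = -0.471111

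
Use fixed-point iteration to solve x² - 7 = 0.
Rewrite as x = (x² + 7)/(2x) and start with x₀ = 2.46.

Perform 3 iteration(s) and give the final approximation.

Equation: x² - 7 = 0
Fixed-point form: x = (x² + 7)/(2x)
x₀ = 2.46

x_1 = g(2.460000) = 2.652764
x_2 = g(2.652764) = 2.645761
x_3 = g(2.645761) = 2.645751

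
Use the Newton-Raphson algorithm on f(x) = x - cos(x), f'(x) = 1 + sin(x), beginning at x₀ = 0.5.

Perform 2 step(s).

f(x) = x - cos(x)
f'(x) = 1 + sin(x)
x₀ = 0.5

Newton-Raphson formula: x_{n+1} = x_n - f(x_n)/f'(x_n)

Iteration 1:
  f(0.500000) = -0.377583
  f'(0.500000) = 1.479426
  x_1 = 0.500000 - (-0.377583)/1.479426 = 0.755222
Iteration 2:
  f(0.755222) = 0.027103
  f'(0.755222) = 1.685451
  x_2 = 0.755222 - 0.027103/1.685451 = 0.739142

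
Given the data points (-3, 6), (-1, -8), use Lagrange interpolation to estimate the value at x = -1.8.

Lagrange interpolation formula:
P(x) = Σ yᵢ × Lᵢ(x)
where Lᵢ(x) = Π_{j≠i} (x - xⱼ)/(xᵢ - xⱼ)

L_0(-1.8) = (-1.8 - (-1))/(-3 - (-1)) = 0.400000
L_1(-1.8) = (-1.8 - (-3))/(-1 - (-3)) = 0.600000

P(-1.8) = 6×L_0(-1.8) + (-8)×L_1(-1.8)
P(-1.8) = -2.400000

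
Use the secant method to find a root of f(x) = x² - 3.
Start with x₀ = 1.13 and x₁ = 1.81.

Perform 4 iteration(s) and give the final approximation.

f(x) = x² - 3
x₀ = 1.13, x₁ = 1.81

Secant formula: x_{n+1} = x_n - f(x_n)(x_n - x_{n-1})/(f(x_n) - f(x_{n-1}))

Iteration 1:
  f(1.130000) = -1.723100
  f(1.810000) = 0.276100
  x_2 = 1.810000 - 0.276100×(1.810000 - 1.130000)/(0.276100 - (-1.723100))
       = 1.716088
Iteration 2:
  f(1.810000) = 0.276100
  f(1.716088) = -0.055040
  x_3 = 1.716088 - (-0.055040)×(1.716088 - 1.810000)/(-0.055040 - 0.276100)
       = 1.731698
Iteration 3:
  f(1.716088) = -0.055040
  f(1.731698) = -0.001222
  x_4 = 1.731698 - (-0.001222)×(1.731698 - 1.716088)/(-0.001222 - (-0.055040))
       = 1.732052
Iteration 4:
  f(1.731698) = -0.001222
  f(1.732052) = 0.000006
  x_5 = 1.732052 - 0.000006×(1.732052 - 1.731698)/(0.000006 - (-0.001222))
       = 1.732051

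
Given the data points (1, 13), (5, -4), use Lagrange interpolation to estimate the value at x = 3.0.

Lagrange interpolation formula:
P(x) = Σ yᵢ × Lᵢ(x)
where Lᵢ(x) = Π_{j≠i} (x - xⱼ)/(xᵢ - xⱼ)

L_0(3.0) = (3.0 - 5)/(1 - 5) = 0.500000
L_1(3.0) = (3.0 - 1)/(5 - 1) = 0.500000

P(3.0) = 13×L_0(3.0) + (-4)×L_1(3.0)
P(3.0) = 4.500000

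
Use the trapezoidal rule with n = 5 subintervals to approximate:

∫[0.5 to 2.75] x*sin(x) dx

f(x) = x*sin(x)
a = 0.5, b = 2.75, n = 5
h = (b - a)/n = 0.450000

Trapezoidal rule: (h/2)[f(x₀) + 2f(x₁) + 2f(x₂) + ... + f(xₙ)]

x_0 = 0.5000, f(x_0) = 0.239713, coefficient = 1
x_1 = 0.9500, f(x_1) = 0.772745, coefficient = 2
x_2 = 1.4000, f(x_2) = 1.379630, coefficient = 2
x_3 = 1.8500, f(x_3) = 1.778359, coefficient = 2
x_4 = 2.3000, f(x_4) = 1.715122, coefficient = 2
x_5 = 2.7500, f(x_5) = 1.049568, coefficient = 1

I ≈ (0.450000/2) × 12.580991 = 2.830723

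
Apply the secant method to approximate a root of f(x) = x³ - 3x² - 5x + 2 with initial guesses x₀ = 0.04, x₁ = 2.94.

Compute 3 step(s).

f(x) = x³ - 3x² - 5x + 2
x₀ = 0.04, x₁ = 2.94

Secant formula: x_{n+1} = x_n - f(x_n)(x_n - x_{n-1})/(f(x_n) - f(x_{n-1}))

Iteration 1:
  f(0.040000) = 1.795264
  f(2.940000) = -13.218616
  x_2 = 2.940000 - (-13.218616)×(2.940000 - 0.040000)/(-13.218616 - 1.795264)
       = 0.386764
Iteration 2:
  f(2.940000) = -13.218616
  f(0.386764) = -0.324721
  x_3 = 0.386764 - (-0.324721)×(0.386764 - 2.940000)/(-0.324721 - (-13.218616))
       = 0.322463
Iteration 3:
  f(0.386764) = -0.324721
  f(0.322463) = 0.109271
  x_4 = 0.322463 - 0.109271×(0.322463 - 0.386764)/(0.109271 - (-0.324721))
       = 0.338652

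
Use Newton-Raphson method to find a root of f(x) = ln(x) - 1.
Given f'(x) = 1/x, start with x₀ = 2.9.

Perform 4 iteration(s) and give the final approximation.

f(x) = ln(x) - 1
f'(x) = 1/x
x₀ = 2.9

Newton-Raphson formula: x_{n+1} = x_n - f(x_n)/f'(x_n)

Iteration 1:
  f(2.900000) = 0.064711
  f'(2.900000) = 0.344828
  x_1 = 2.900000 - 0.064711/0.344828 = 2.712339
Iteration 2:
  f(2.712339) = -0.002189
  f'(2.712339) = 0.368685
  x_2 = 2.712339 - (-0.002189)/0.368685 = 2.718275
Iteration 3:
  f(2.718275) = -0.000002
  f'(2.718275) = 0.367880
  x_3 = 2.718275 - (-0.000002)/0.367880 = 2.718282
Iteration 4:
  f(2.718282) = 0.000000
  f'(2.718282) = 0.367879
  x_4 = 2.718282 - 0.000000/0.367879 = 2.718282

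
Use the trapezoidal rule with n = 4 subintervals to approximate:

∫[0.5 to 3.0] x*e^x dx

f(x) = x*e^x
a = 0.5, b = 3.0, n = 4
h = (b - a)/n = 0.625000

Trapezoidal rule: (h/2)[f(x₀) + 2f(x₁) + 2f(x₂) + ... + f(xₙ)]

x_0 = 0.5000, f(x_0) = 0.824361, coefficient = 1
x_1 = 1.1250, f(x_1) = 3.465244, coefficient = 2
x_2 = 1.7500, f(x_2) = 10.070555, coefficient = 2
x_3 = 2.3750, f(x_3) = 25.533656, coefficient = 2
x_4 = 3.0000, f(x_4) = 60.256611, coefficient = 1

I ≈ (0.625000/2) × 139.219881 = 43.506213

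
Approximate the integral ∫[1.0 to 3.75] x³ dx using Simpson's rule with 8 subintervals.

f(x) = x³
a = 1.0, b = 3.75, n = 8
h = (b - a)/n = 0.343750

Simpson's rule: (h/3)[f(x₀) + 4f(x₁) + 2f(x₂) + ... + f(xₙ)]

x_0 = 1.0000, f(x_0) = 1.000000, coefficient = 1
x_1 = 1.3438, f(x_1) = 2.426361, coefficient = 4
x_2 = 1.6875, f(x_2) = 4.805420, coefficient = 2
x_3 = 2.0312, f(x_3) = 8.380890, coefficient = 4
x_4 = 2.3750, f(x_4) = 13.396484, coefficient = 2
x_5 = 2.7188, f(x_5) = 20.095917, coefficient = 4
x_6 = 3.0625, f(x_6) = 28.722900, coefficient = 2
x_7 = 3.4062, f(x_7) = 39.521149, coefficient = 4
x_8 = 3.7500, f(x_8) = 52.734375, coefficient = 1

I ≈ (0.343750/3) × 429.281250 = 49.188477
Exact value: 49.188477
Error: 0.000000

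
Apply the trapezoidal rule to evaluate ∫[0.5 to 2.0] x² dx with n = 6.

f(x) = x²
a = 0.5, b = 2.0, n = 6
h = (b - a)/n = 0.250000

Trapezoidal rule: (h/2)[f(x₀) + 2f(x₁) + 2f(x₂) + ... + f(xₙ)]

x_0 = 0.5000, f(x_0) = 0.250000, coefficient = 1
x_1 = 0.7500, f(x_1) = 0.562500, coefficient = 2
x_2 = 1.0000, f(x_2) = 1.000000, coefficient = 2
x_3 = 1.2500, f(x_3) = 1.562500, coefficient = 2
x_4 = 1.5000, f(x_4) = 2.250000, coefficient = 2
x_5 = 1.7500, f(x_5) = 3.062500, coefficient = 2
x_6 = 2.0000, f(x_6) = 4.000000, coefficient = 1

I ≈ (0.250000/2) × 21.125000 = 2.640625
Exact value: 2.625000
Error: 0.015625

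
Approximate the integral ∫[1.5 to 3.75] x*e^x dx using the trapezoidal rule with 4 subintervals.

f(x) = x*e^x
a = 1.5, b = 3.75, n = 4
h = (b - a)/n = 0.562500

Trapezoidal rule: (h/2)[f(x₀) + 2f(x₁) + 2f(x₂) + ... + f(xₙ)]

x_0 = 1.5000, f(x_0) = 6.722534, coefficient = 1
x_1 = 2.0625, f(x_1) = 16.222819, coefficient = 2
x_2 = 2.6250, f(x_2) = 36.237007, coefficient = 2
x_3 = 3.1875, f(x_3) = 77.226056, coefficient = 2
x_4 = 3.7500, f(x_4) = 159.454058, coefficient = 1

I ≈ (0.562500/2) × 425.548355 = 119.685475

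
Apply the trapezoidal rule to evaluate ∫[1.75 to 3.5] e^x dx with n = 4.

f(x) = e^x
a = 1.75, b = 3.5, n = 4
h = (b - a)/n = 0.437500

Trapezoidal rule: (h/2)[f(x₀) + 2f(x₁) + 2f(x₂) + ... + f(xₙ)]

x_0 = 1.7500, f(x_0) = 5.754603, coefficient = 1
x_1 = 2.1875, f(x_1) = 8.912903, coefficient = 2
x_2 = 2.6250, f(x_2) = 13.804574, coefficient = 2
x_3 = 3.0625, f(x_3) = 21.380943, coefficient = 2
x_4 = 3.5000, f(x_4) = 33.115452, coefficient = 1

I ≈ (0.437500/2) × 127.066894 = 27.795883
Exact value: 27.360849
Error: 0.435034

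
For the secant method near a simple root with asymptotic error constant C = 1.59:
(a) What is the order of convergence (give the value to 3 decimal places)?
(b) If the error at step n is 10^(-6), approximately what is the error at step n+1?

(a) Secant method has superlinear convergence with order φ = (1+√5)/2 ≈ 1.618.
    This means |e_{n+1}| ≈ C|e_n|^1.618.

(b) With |e_n| = 10^(-6) and C = 1.59:
    |e_{n+1}| ≈ 1.59 × (10^(-6))^1.618 = 1.59 × 10^(-9.71)

(a) ≈ 1.618 (golden ratio); (b) |e_{n+1}| ≈ 3.113e-10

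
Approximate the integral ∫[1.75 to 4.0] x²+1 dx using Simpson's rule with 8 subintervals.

f(x) = x²+1
a = 1.75, b = 4.0, n = 8
h = (b - a)/n = 0.281250

Simpson's rule: (h/3)[f(x₀) + 4f(x₁) + 2f(x₂) + ... + f(xₙ)]

x_0 = 1.7500, f(x_0) = 4.062500, coefficient = 1
x_1 = 2.0312, f(x_1) = 5.125977, coefficient = 4
x_2 = 2.3125, f(x_2) = 6.347656, coefficient = 2
x_3 = 2.5938, f(x_3) = 7.727539, coefficient = 4
x_4 = 2.8750, f(x_4) = 9.265625, coefficient = 2
x_5 = 3.1562, f(x_5) = 10.961914, coefficient = 4
x_6 = 3.4375, f(x_6) = 12.816406, coefficient = 2
x_7 = 3.7188, f(x_7) = 14.829102, coefficient = 4
x_8 = 4.0000, f(x_8) = 17.000000, coefficient = 1

I ≈ (0.281250/3) × 232.500000 = 21.796875
Exact value: 21.796875
Error: 0.000000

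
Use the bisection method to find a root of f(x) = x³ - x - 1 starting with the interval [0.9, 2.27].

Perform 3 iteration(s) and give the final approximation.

f(x) = x³ - x - 1
Initial interval: [0.9, 2.27]

Iteration 1:
  c_1 = (0.900000 + 2.270000)/2 = 1.585000
  f(c_1) = f(1.585000) = 1.396877
  f(a) × f(c) < 0, new interval: [0.900000, 1.585000]
Iteration 2:
  c_2 = (0.900000 + 1.585000)/2 = 1.242500
  f(c_2) = f(1.242500) = -0.324321
  f(a) × f(c) ≥ 0, new interval: [1.242500, 1.585000]
Iteration 3:
  c_3 = (1.242500 + 1.585000)/2 = 1.413750
  f(c_3) = f(1.413750) = 0.411897
  f(a) × f(c) < 0, new interval: [1.242500, 1.413750]

After 3 iteration(s), the approximation is c_3 = 1.413750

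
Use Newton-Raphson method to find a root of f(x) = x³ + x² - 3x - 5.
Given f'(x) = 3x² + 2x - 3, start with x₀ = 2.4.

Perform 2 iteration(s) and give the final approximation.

f(x) = x³ + x² - 3x - 5
f'(x) = 3x² + 2x - 3
x₀ = 2.4

Newton-Raphson formula: x_{n+1} = x_n - f(x_n)/f'(x_n)

Iteration 1:
  f(2.400000) = 7.384000
  f'(2.400000) = 19.080000
  x_1 = 2.400000 - 7.384000/19.080000 = 2.012998
Iteration 2:
  f(2.012998) = 1.170158
  f'(2.012998) = 13.182477
  x_2 = 2.012998 - 1.170158/13.182477 = 1.924232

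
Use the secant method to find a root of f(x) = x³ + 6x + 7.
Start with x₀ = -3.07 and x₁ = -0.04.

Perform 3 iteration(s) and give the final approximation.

f(x) = x³ + 6x + 7
x₀ = -3.07, x₁ = -0.04

Secant formula: x_{n+1} = x_n - f(x_n)(x_n - x_{n-1})/(f(x_n) - f(x_{n-1}))

Iteration 1:
  f(-3.070000) = -40.354443
  f(-0.040000) = 6.759936
  x_2 = -0.040000 - 6.759936×(-0.040000 - (-3.070000))/(6.759936 - (-40.354443))
       = -0.474742
Iteration 2:
  f(-0.040000) = 6.759936
  f(-0.474742) = 4.044550
  x_3 = -0.474742 - 4.044550×(-0.474742 - (-0.040000))/(4.044550 - 6.759936)
       = -1.122288
Iteration 3:
  f(-0.474742) = 4.044550
  f(-1.122288) = -1.147280
  x_4 = -1.122288 - (-1.147280)×(-1.122288 - (-0.474742))/(-1.147280 - 4.044550)
       = -0.979194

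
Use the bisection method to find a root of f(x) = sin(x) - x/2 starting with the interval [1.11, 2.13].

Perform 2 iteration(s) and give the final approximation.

f(x) = sin(x) - x/2
Initial interval: [1.11, 2.13]

Iteration 1:
  c_1 = (1.110000 + 2.130000)/2 = 1.620000
  f(c_1) = f(1.620000) = 0.188790
  f(a) × f(c) ≥ 0, new interval: [1.620000, 2.130000]
Iteration 2:
  c_2 = (1.620000 + 2.130000)/2 = 1.875000
  f(c_2) = f(1.875000) = 0.016586
  f(a) × f(c) ≥ 0, new interval: [1.875000, 2.130000]

After 2 iteration(s), the approximation is c_2 = 1.875000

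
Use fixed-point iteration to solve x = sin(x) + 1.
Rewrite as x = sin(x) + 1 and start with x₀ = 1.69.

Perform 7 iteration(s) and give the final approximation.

Equation: x = sin(x) + 1
Fixed-point form: x = sin(x) + 1
x₀ = 1.69

x_1 = g(1.690000) = 1.992904
x_2 = g(1.992904) = 1.912228
x_3 = g(1.912228) = 1.942276
x_4 = g(1.942276) = 1.931791
x_5 = g(1.931791) = 1.935546
x_6 = g(1.935546) = 1.934213
x_7 = g(1.934213) = 1.934688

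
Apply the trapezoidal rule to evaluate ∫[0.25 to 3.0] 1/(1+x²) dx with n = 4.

f(x) = 1/(1+x²)
a = 0.25, b = 3.0, n = 4
h = (b - a)/n = 0.687500

Trapezoidal rule: (h/2)[f(x₀) + 2f(x₁) + 2f(x₂) + ... + f(xₙ)]

x_0 = 0.2500, f(x_0) = 0.941176, coefficient = 1
x_1 = 0.9375, f(x_1) = 0.532225, coefficient = 2
x_2 = 1.6250, f(x_2) = 0.274678, coefficient = 2
x_3 = 2.3125, f(x_3) = 0.157538, coefficient = 2
x_4 = 3.0000, f(x_4) = 0.100000, coefficient = 1

I ≈ (0.687500/2) × 2.970059 = 1.020958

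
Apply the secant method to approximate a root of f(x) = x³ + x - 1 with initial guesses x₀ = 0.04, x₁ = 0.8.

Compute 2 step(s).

f(x) = x³ + x - 1
x₀ = 0.04, x₁ = 0.8

Secant formula: x_{n+1} = x_n - f(x_n)(x_n - x_{n-1})/(f(x_n) - f(x_{n-1}))

Iteration 1:
  f(0.040000) = -0.959936
  f(0.800000) = 0.312000
  x_2 = 0.800000 - 0.312000×(0.800000 - 0.040000)/(0.312000 - (-0.959936))
       = 0.613576
Iteration 2:
  f(0.800000) = 0.312000
  f(0.613576) = -0.155429
  x_3 = 0.613576 - (-0.155429)×(0.613576 - 0.800000)/(-0.155429 - 0.312000)
       = 0.675565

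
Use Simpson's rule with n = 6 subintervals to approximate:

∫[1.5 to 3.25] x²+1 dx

f(x) = x²+1
a = 1.5, b = 3.25, n = 6
h = (b - a)/n = 0.291667

Simpson's rule: (h/3)[f(x₀) + 4f(x₁) + 2f(x₂) + ... + f(xₙ)]

x_0 = 1.5000, f(x_0) = 3.250000, coefficient = 1
x_1 = 1.7917, f(x_1) = 4.210069, coefficient = 4
x_2 = 2.0833, f(x_2) = 5.340278, coefficient = 2
x_3 = 2.3750, f(x_3) = 6.640625, coefficient = 4
x_4 = 2.6667, f(x_4) = 8.111111, coefficient = 2
x_5 = 2.9583, f(x_5) = 9.751736, coefficient = 4
x_6 = 3.2500, f(x_6) = 11.562500, coefficient = 1

I ≈ (0.291667/3) × 124.125000 = 12.067708
Exact value: 12.067708
Error: 0.000000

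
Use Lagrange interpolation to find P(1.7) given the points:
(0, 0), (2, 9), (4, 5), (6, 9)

Lagrange interpolation formula:
P(x) = Σ yᵢ × Lᵢ(x)
where Lᵢ(x) = Π_{j≠i} (x - xⱼ)/(xᵢ - xⱼ)

L_0(1.7) = (1.7 - 2)/(0 - 2) × (1.7 - 4)/(0 - 4) × (1.7 - 6)/(0 - 6) = 0.061813
L_1(1.7) = (1.7 - 0)/(2 - 0) × (1.7 - 4)/(2 - 4) × (1.7 - 6)/(2 - 6) = 1.050812
L_2(1.7) = (1.7 - 0)/(4 - 0) × (1.7 - 2)/(4 - 2) × (1.7 - 6)/(4 - 6) = -0.137063
L_3(1.7) = (1.7 - 0)/(6 - 0) × (1.7 - 2)/(6 - 2) × (1.7 - 4)/(6 - 4) = 0.024438

P(1.7) = 0×L_0(1.7) + 9×L_1(1.7) + 5×L_2(1.7) + 9×L_3(1.7)
P(1.7) = 8.991937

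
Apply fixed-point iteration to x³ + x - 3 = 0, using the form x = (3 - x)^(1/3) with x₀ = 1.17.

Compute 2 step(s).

Equation: x³ + x - 3 = 0
Fixed-point form: x = (3 - x)^(1/3)
x₀ = 1.17

x_1 = g(1.170000) = 1.223161
x_2 = g(1.223161) = 1.211200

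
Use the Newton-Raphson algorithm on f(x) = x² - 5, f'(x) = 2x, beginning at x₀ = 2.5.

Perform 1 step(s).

f(x) = x² - 5
f'(x) = 2x
x₀ = 2.5

Newton-Raphson formula: x_{n+1} = x_n - f(x_n)/f'(x_n)

Iteration 1:
  f(2.500000) = 1.250000
  f'(2.500000) = 5.000000
  x_1 = 2.500000 - 1.250000/5.000000 = 2.250000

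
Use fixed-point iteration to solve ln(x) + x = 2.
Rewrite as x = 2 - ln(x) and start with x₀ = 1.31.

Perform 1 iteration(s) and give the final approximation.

Equation: ln(x) + x = 2
Fixed-point form: x = 2 - ln(x)
x₀ = 1.31

x_1 = g(1.310000) = 1.729973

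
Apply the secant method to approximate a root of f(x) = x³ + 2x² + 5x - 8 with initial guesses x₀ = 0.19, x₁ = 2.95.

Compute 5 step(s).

f(x) = x³ + 2x² + 5x - 8
x₀ = 0.19, x₁ = 2.95

Secant formula: x_{n+1} = x_n - f(x_n)(x_n - x_{n-1})/(f(x_n) - f(x_{n-1}))

Iteration 1:
  f(0.190000) = -6.970941
  f(2.950000) = 49.827375
  x_2 = 2.950000 - 49.827375×(2.950000 - 0.190000)/(49.827375 - (-6.970941))
       = 0.528739
Iteration 2:
  f(2.950000) = 49.827375
  f(0.528739) = -4.649359
  x_3 = 0.528739 - (-4.649359)×(0.528739 - 2.950000)/(-4.649359 - 49.827375)
       = 0.735383
Iteration 3:
  f(0.528739) = -4.649359
  f(0.735383) = -2.843820
  x_4 = 0.735383 - (-2.843820)×(0.735383 - 0.528739)/(-2.843820 - (-4.649359))
       = 1.060859
Iteration 4:
  f(0.735383) = -2.843820
  f(1.060859) = 0.749053
  x_5 = 1.060859 - 0.749053×(1.060859 - 0.735383)/(0.749053 - (-2.843820))
       = 0.993003
Iteration 5:
  f(1.060859) = 0.749053
  f(0.993003) = -0.083721
  x_6 = 0.993003 - (-0.083721)×(0.993003 - 1.060859)/(-0.083721 - 0.749053)
       = 0.999825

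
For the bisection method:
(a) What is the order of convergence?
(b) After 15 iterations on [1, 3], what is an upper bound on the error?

(a) Bisection has linear (order 1) convergence; the error is halved each step.

(b) Error bound = (b-a)/2^n = (3 - 1)/2^{15}
    = 2/2^{15}

(a) 1 (linear); (b) error ≤ 6.10e-05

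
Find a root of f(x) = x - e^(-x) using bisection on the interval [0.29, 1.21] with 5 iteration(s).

f(x) = x - e^(-x)
Initial interval: [0.29, 1.21]

Iteration 1:
  c_1 = (0.290000 + 1.210000)/2 = 0.750000
  f(c_1) = f(0.750000) = 0.277633
  f(a) × f(c) < 0, new interval: [0.290000, 0.750000]
Iteration 2:
  c_2 = (0.290000 + 0.750000)/2 = 0.520000
  f(c_2) = f(0.520000) = -0.074521
  f(a) × f(c) ≥ 0, new interval: [0.520000, 0.750000]
Iteration 3:
  c_3 = (0.520000 + 0.750000)/2 = 0.635000
  f(c_3) = f(0.635000) = 0.105065
  f(a) × f(c) < 0, new interval: [0.520000, 0.635000]
Iteration 4:
  c_4 = (0.520000 + 0.635000)/2 = 0.577500
  f(c_4) = f(0.577500) = 0.016200
  f(a) × f(c) < 0, new interval: [0.520000, 0.577500]
Iteration 5:
  c_5 = (0.520000 + 0.577500)/2 = 0.548750
  f(c_5) = f(0.548750) = -0.028921
  f(a) × f(c) ≥ 0, new interval: [0.548750, 0.577500]

After 5 iteration(s), the approximation is c_5 = 0.548750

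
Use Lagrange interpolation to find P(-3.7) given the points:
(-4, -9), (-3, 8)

Lagrange interpolation formula:
P(x) = Σ yᵢ × Lᵢ(x)
where Lᵢ(x) = Π_{j≠i} (x - xⱼ)/(xᵢ - xⱼ)

L_0(-3.7) = (-3.7 - (-3))/(-4 - (-3)) = 0.700000
L_1(-3.7) = (-3.7 - (-4))/(-3 - (-4)) = 0.300000

P(-3.7) = (-9)×L_0(-3.7) + 8×L_1(-3.7)
P(-3.7) = -3.900000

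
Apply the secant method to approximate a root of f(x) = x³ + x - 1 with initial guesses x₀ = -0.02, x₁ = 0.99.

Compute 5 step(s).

f(x) = x³ + x - 1
x₀ = -0.02, x₁ = 0.99

Secant formula: x_{n+1} = x_n - f(x_n)(x_n - x_{n-1})/(f(x_n) - f(x_{n-1}))

Iteration 1:
  f(-0.020000) = -1.020008
  f(0.990000) = 0.960299
  x_2 = 0.990000 - 0.960299×(0.990000 - (-0.020000))/(0.960299 - (-1.020008))
       = 0.500226
Iteration 2:
  f(0.990000) = 0.960299
  f(0.500226) = -0.374604
  x_3 = 0.500226 - (-0.374604)×(0.500226 - 0.990000)/(-0.374604 - 0.960299)
       = 0.637668
Iteration 3:
  f(0.500226) = -0.374604
  f(0.637668) = -0.103043
  x_4 = 0.637668 - (-0.103043)×(0.637668 - 0.500226)/(-0.103043 - (-0.374604))
       = 0.689820
Iteration 4:
  f(0.637668) = -0.103043
  f(0.689820) = 0.018072
  x_5 = 0.689820 - 0.018072×(0.689820 - 0.637668)/(0.018072 - (-0.103043))
       = 0.682038
Iteration 5:
  f(0.689820) = 0.018072
  f(0.682038) = -0.000694
  x_6 = 0.682038 - (-0.000694)×(0.682038 - 0.689820)/(-0.000694 - 0.018072)
       = 0.682326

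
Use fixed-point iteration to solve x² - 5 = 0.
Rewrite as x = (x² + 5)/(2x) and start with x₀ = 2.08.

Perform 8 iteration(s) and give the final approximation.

Equation: x² - 5 = 0
Fixed-point form: x = (x² + 5)/(2x)
x₀ = 2.08

x_1 = g(2.080000) = 2.241923
x_2 = g(2.241923) = 2.236076
x_3 = g(2.236076) = 2.236068
x_4 = g(2.236068) = 2.236068
x_5 = g(2.236068) = 2.236068
x_6 = g(2.236068) = 2.236068
x_7 = g(2.236068) = 2.236068
x_8 = g(2.236068) = 2.236068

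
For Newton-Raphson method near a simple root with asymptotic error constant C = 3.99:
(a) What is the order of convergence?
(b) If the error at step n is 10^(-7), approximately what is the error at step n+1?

(a) Newton-Raphson has quadratic (order 2) convergence near simple roots.
    This means |e_{n+1}| ≈ C|e_n|².

(b) With |e_n| = 10^(-7) and C = 3.99:
    |e_{n+1}| ≈ 3.99 × (10^(-7))² = 3.99 × 10^(-14)

(a) 2 (quadratic); (b) |e_{n+1}| ≈ 3.990e-14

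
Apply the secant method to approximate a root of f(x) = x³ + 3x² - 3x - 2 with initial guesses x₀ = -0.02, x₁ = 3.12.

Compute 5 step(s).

f(x) = x³ + 3x² - 3x - 2
x₀ = -0.02, x₁ = 3.12

Secant formula: x_{n+1} = x_n - f(x_n)(x_n - x_{n-1})/(f(x_n) - f(x_{n-1}))

Iteration 1:
  f(-0.020000) = -1.938808
  f(3.120000) = 48.214528
  x_2 = 3.120000 - 48.214528×(3.120000 - (-0.020000))/(48.214528 - (-1.938808))
       = 0.101385
Iteration 2:
  f(3.120000) = 48.214528
  f(0.101385) = -2.272276
  x_3 = 0.101385 - (-2.272276)×(0.101385 - 3.120000)/(-2.272276 - 48.214528)
       = 0.237245
Iteration 3:
  f(0.101385) = -2.272276
  f(0.237245) = -2.529526
  x_4 = 0.237245 - (-2.529526)×(0.237245 - 0.101385)/(-2.529526 - (-2.272276))
       = -1.098659
Iteration 4:
  f(0.237245) = -2.529526
  f(-1.098659) = 3.590992
  x_5 = -1.098659 - 3.590992×(-1.098659 - 0.237245)/(3.590992 - (-2.529526))
       = -0.314866
Iteration 5:
  f(-1.098659) = 3.590992
  f(-0.314866) = -0.789197
  x_6 = -0.314866 - (-0.789197)×(-0.314866 - (-1.098659))/(-0.789197 - 3.590992)
       = -0.456085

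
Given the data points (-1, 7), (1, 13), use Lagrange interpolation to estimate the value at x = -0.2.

Lagrange interpolation formula:
P(x) = Σ yᵢ × Lᵢ(x)
where Lᵢ(x) = Π_{j≠i} (x - xⱼ)/(xᵢ - xⱼ)

L_0(-0.2) = (-0.2 - 1)/(-1 - 1) = 0.600000
L_1(-0.2) = (-0.2 - (-1))/(1 - (-1)) = 0.400000

P(-0.2) = 7×L_0(-0.2) + 13×L_1(-0.2)
P(-0.2) = 9.400000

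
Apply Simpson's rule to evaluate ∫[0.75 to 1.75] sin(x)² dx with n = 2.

f(x) = sin(x)²
a = 0.75, b = 1.75, n = 2
h = (b - a)/n = 0.500000

Simpson's rule: (h/3)[f(x₀) + 4f(x₁) + 2f(x₂) + ... + f(xₙ)]

x_0 = 0.7500, f(x_0) = 0.464631, coefficient = 1
x_1 = 1.2500, f(x_1) = 0.900572, coefficient = 4
x_2 = 1.7500, f(x_2) = 0.968228, coefficient = 1

I ≈ (0.500000/3) × 5.035147 = 0.839191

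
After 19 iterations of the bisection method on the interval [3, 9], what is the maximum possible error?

Bisection error bound: |error| ≤ (b-a)/2^n
|error| ≤ (9 - 3)/2^19 = 6/2^19
|error| ≤ 0.0000114441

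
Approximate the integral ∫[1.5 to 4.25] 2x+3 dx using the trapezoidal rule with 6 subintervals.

f(x) = 2x+3
a = 1.5, b = 4.25, n = 6
h = (b - a)/n = 0.458333

Trapezoidal rule: (h/2)[f(x₀) + 2f(x₁) + 2f(x₂) + ... + f(xₙ)]

x_0 = 1.5000, f(x_0) = 6.000000, coefficient = 1
x_1 = 1.9583, f(x_1) = 6.916667, coefficient = 2
x_2 = 2.4167, f(x_2) = 7.833333, coefficient = 2
x_3 = 2.8750, f(x_3) = 8.750000, coefficient = 2
x_4 = 3.3333, f(x_4) = 9.666667, coefficient = 2
x_5 = 3.7917, f(x_5) = 10.583333, coefficient = 2
x_6 = 4.2500, f(x_6) = 11.500000, coefficient = 1

I ≈ (0.458333/2) × 105.000000 = 24.062500
Exact value: 24.062500
Error: 0.000000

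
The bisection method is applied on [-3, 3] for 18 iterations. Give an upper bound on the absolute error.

Bisection error bound: |error| ≤ (b-a)/2^n
|error| ≤ (3 - (-3))/2^18 = 6/2^18
|error| ≤ 0.0000228882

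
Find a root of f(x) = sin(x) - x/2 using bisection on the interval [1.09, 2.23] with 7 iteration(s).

f(x) = sin(x) - x/2
Initial interval: [1.09, 2.23]

Iteration 1:
  c_1 = (1.090000 + 2.230000)/2 = 1.660000
  f(c_1) = f(1.660000) = 0.166024
  f(a) × f(c) ≥ 0, new interval: [1.660000, 2.230000]
Iteration 2:
  c_2 = (1.660000 + 2.230000)/2 = 1.945000
  f(c_2) = f(1.945000) = -0.041701
  f(a) × f(c) < 0, new interval: [1.660000, 1.945000]
Iteration 3:
  c_3 = (1.660000 + 1.945000)/2 = 1.802500
  f(c_3) = f(1.802500) = 0.072027
  f(a) × f(c) ≥ 0, new interval: [1.802500, 1.945000]
Iteration 4:
  c_4 = (1.802500 + 1.945000)/2 = 1.873750
  f(c_4) = f(1.873750) = 0.017584
  f(a) × f(c) ≥ 0, new interval: [1.873750, 1.945000]
Iteration 5:
  c_5 = (1.873750 + 1.945000)/2 = 1.909375
  f(c_5) = f(1.909375) = -0.011460
  f(a) × f(c) < 0, new interval: [1.873750, 1.909375]
Iteration 6:
  c_6 = (1.873750 + 1.909375)/2 = 1.891563
  f(c_6) = f(1.891563) = 0.003213
  f(a) × f(c) ≥ 0, new interval: [1.891563, 1.909375]
Iteration 7:
  c_7 = (1.891563 + 1.909375)/2 = 1.900469
  f(c_7) = f(1.900469) = -0.004086
  f(a) × f(c) < 0, new interval: [1.891563, 1.900469]

After 7 iteration(s), the approximation is c_7 = 1.900469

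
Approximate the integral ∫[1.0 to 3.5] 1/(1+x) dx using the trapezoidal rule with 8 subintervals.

f(x) = 1/(1+x)
a = 1.0, b = 3.5, n = 8
h = (b - a)/n = 0.312500

Trapezoidal rule: (h/2)[f(x₀) + 2f(x₁) + 2f(x₂) + ... + f(xₙ)]

x_0 = 1.0000, f(x_0) = 0.500000, coefficient = 1
x_1 = 1.3125, f(x_1) = 0.432432, coefficient = 2
x_2 = 1.6250, f(x_2) = 0.380952, coefficient = 2
x_3 = 1.9375, f(x_3) = 0.340426, coefficient = 2
x_4 = 2.2500, f(x_4) = 0.307692, coefficient = 2
x_5 = 2.5625, f(x_5) = 0.280702, coefficient = 2
x_6 = 2.8750, f(x_6) = 0.258065, coefficient = 2
x_7 = 3.1875, f(x_7) = 0.238806, coefficient = 2
x_8 = 3.5000, f(x_8) = 0.222222, coefficient = 1

I ≈ (0.312500/2) × 5.200372 = 0.812558
Exact value: 0.810930
Error: 0.001628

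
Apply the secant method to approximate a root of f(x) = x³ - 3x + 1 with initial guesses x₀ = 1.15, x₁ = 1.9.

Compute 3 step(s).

f(x) = x³ - 3x + 1
x₀ = 1.15, x₁ = 1.9

Secant formula: x_{n+1} = x_n - f(x_n)(x_n - x_{n-1})/(f(x_n) - f(x_{n-1}))

Iteration 1:
  f(1.150000) = -0.929125
  f(1.900000) = 2.159000
  x_2 = 1.900000 - 2.159000×(1.900000 - 1.150000)/(2.159000 - (-0.929125))
       = 1.375653
Iteration 2:
  f(1.900000) = 2.159000
  f(1.375653) = -0.523645
  x_3 = 1.375653 - (-0.523645)×(1.375653 - 1.900000)/(-0.523645 - 2.159000)
       = 1.478004
Iteration 3:
  f(1.375653) = -0.523645
  f(1.478004) = -0.205319
  x_4 = 1.478004 - (-0.205319)×(1.478004 - 1.375653)/(-0.205319 - (-0.523645))
       = 1.544020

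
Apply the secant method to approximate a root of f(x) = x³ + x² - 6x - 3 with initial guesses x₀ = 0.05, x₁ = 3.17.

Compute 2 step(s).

f(x) = x³ + x² - 6x - 3
x₀ = 0.05, x₁ = 3.17

Secant formula: x_{n+1} = x_n - f(x_n)(x_n - x_{n-1})/(f(x_n) - f(x_{n-1}))

Iteration 1:
  f(0.050000) = -3.297375
  f(3.170000) = 19.883913
  x_2 = 3.170000 - 19.883913×(3.170000 - 0.050000)/(19.883913 - (-3.297375))
       = 0.493798
Iteration 2:
  f(3.170000) = 19.883913
  f(0.493798) = -5.598546
  x_3 = 0.493798 - (-5.598546)×(0.493798 - 3.170000)/(-5.598546 - 19.883913)
       = 1.081765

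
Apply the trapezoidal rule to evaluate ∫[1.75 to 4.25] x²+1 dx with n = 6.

f(x) = x²+1
a = 1.75, b = 4.25, n = 6
h = (b - a)/n = 0.416667

Trapezoidal rule: (h/2)[f(x₀) + 2f(x₁) + 2f(x₂) + ... + f(xₙ)]

x_0 = 1.7500, f(x_0) = 4.062500, coefficient = 1
x_1 = 2.1667, f(x_1) = 5.694444, coefficient = 2
x_2 = 2.5833, f(x_2) = 7.673611, coefficient = 2
x_3 = 3.0000, f(x_3) = 10.000000, coefficient = 2
x_4 = 3.4167, f(x_4) = 12.673611, coefficient = 2
x_5 = 3.8333, f(x_5) = 15.694444, coefficient = 2
x_6 = 4.2500, f(x_6) = 19.062500, coefficient = 1

I ≈ (0.416667/2) × 126.597222 = 26.374421
Exact value: 26.302083
Error: 0.072338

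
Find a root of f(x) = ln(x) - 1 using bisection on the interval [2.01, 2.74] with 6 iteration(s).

f(x) = ln(x) - 1
Initial interval: [2.01, 2.74]

Iteration 1:
  c_1 = (2.010000 + 2.740000)/2 = 2.375000
  f(c_1) = f(2.375000) = -0.135003
  f(a) × f(c) ≥ 0, new interval: [2.375000, 2.740000]
Iteration 2:
  c_2 = (2.375000 + 2.740000)/2 = 2.557500
  f(c_2) = f(2.557500) = -0.060970
  f(a) × f(c) ≥ 0, new interval: [2.557500, 2.740000]
Iteration 3:
  c_3 = (2.557500 + 2.740000)/2 = 2.648750
  f(c_3) = f(2.648750) = -0.025912
  f(a) × f(c) ≥ 0, new interval: [2.648750, 2.740000]
Iteration 4:
  c_4 = (2.648750 + 2.740000)/2 = 2.694375
  f(c_4) = f(2.694375) = -0.008834
  f(a) × f(c) ≥ 0, new interval: [2.694375, 2.740000]
Iteration 5:
  c_5 = (2.694375 + 2.740000)/2 = 2.717188
  f(c_5) = f(2.717188) = -0.000403
  f(a) × f(c) ≥ 0, new interval: [2.717188, 2.740000]
Iteration 6:
  c_6 = (2.717188 + 2.740000)/2 = 2.728594
  f(c_6) = f(2.728594) = 0.003786
  f(a) × f(c) < 0, new interval: [2.717188, 2.728594]

After 6 iteration(s), the approximation is c_6 = 2.728594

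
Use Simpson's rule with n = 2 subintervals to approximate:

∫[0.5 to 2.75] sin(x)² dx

f(x) = sin(x)²
a = 0.5, b = 2.75, n = 2
h = (b - a)/n = 1.125000

Simpson's rule: (h/3)[f(x₀) + 4f(x₁) + 2f(x₂) + ... + f(xₙ)]

x_0 = 0.5000, f(x_0) = 0.229849, coefficient = 1
x_1 = 1.6250, f(x_1) = 0.997065, coefficient = 4
x_2 = 2.7500, f(x_2) = 0.145665, coefficient = 1

I ≈ (1.125000/3) × 4.363773 = 1.636415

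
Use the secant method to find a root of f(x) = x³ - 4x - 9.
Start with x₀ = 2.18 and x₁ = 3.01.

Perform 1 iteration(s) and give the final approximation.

f(x) = x³ - 4x - 9
x₀ = 2.18, x₁ = 3.01

Secant formula: x_{n+1} = x_n - f(x_n)(x_n - x_{n-1})/(f(x_n) - f(x_{n-1}))

Iteration 1:
  f(2.180000) = -7.359768
  f(3.010000) = 6.230901
  x_2 = 3.010000 - 6.230901×(3.010000 - 2.180000)/(6.230901 - (-7.359768))
       = 2.629471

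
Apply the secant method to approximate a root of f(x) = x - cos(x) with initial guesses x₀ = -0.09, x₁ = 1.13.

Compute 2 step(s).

f(x) = x - cos(x)
x₀ = -0.09, x₁ = 1.13

Secant formula: x_{n+1} = x_n - f(x_n)(x_n - x_{n-1})/(f(x_n) - f(x_{n-1}))

Iteration 1:
  f(-0.090000) = -1.085953
  f(1.130000) = 0.703340
  x_2 = 1.130000 - 0.703340×(1.130000 - (-0.090000))/(0.703340 - (-1.085953))
       = 0.650439
Iteration 2:
  f(1.130000) = 0.703340
  f(0.650439) = -0.145379
  x_3 = 0.650439 - (-0.145379)×(0.650439 - 1.130000)/(-0.145379 - 0.703340)
       = 0.732584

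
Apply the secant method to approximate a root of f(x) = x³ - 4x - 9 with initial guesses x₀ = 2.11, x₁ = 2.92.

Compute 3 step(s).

f(x) = x³ - 4x - 9
x₀ = 2.11, x₁ = 2.92

Secant formula: x_{n+1} = x_n - f(x_n)(x_n - x_{n-1})/(f(x_n) - f(x_{n-1}))

Iteration 1:
  f(2.110000) = -8.046069
  f(2.920000) = 4.217088
  x_2 = 2.920000 - 4.217088×(2.920000 - 2.110000)/(4.217088 - (-8.046069))
       = 2.641455
Iteration 2:
  f(2.920000) = 4.217088
  f(2.641455) = -1.135637
  x_3 = 2.641455 - (-1.135637)×(2.641455 - 2.920000)/(-1.135637 - 4.217088)
       = 2.700551
Iteration 3:
  f(2.641455) = -1.135637
  f(2.700551) = -0.107147
  x_4 = 2.700551 - (-0.107147)×(2.700551 - 2.641455)/(-0.107147 - (-1.135637))
       = 2.706708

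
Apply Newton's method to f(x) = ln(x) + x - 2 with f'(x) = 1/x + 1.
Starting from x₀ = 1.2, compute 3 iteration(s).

f(x) = ln(x) + x - 2
f'(x) = 1/x + 1
x₀ = 1.2

Newton-Raphson formula: x_{n+1} = x_n - f(x_n)/f'(x_n)

Iteration 1:
  f(1.200000) = -0.617678
  f'(1.200000) = 1.833333
  x_1 = 1.200000 - (-0.617678)/1.833333 = 1.536916
Iteration 2:
  f(1.536916) = -0.033307
  f'(1.536916) = 1.650654
  x_2 = 1.536916 - (-0.033307)/1.650654 = 1.557094
Iteration 3:
  f(1.557094) = -0.000085
  f'(1.557094) = 1.642222
  x_3 = 1.557094 - (-0.000085)/1.642222 = 1.557146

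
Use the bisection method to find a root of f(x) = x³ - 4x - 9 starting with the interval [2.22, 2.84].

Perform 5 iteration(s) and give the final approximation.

f(x) = x³ - 4x - 9
Initial interval: [2.22, 2.84]

Iteration 1:
  c_1 = (2.220000 + 2.840000)/2 = 2.530000
  f(c_1) = f(2.530000) = -2.925723
  f(a) × f(c) ≥ 0, new interval: [2.530000, 2.840000]
Iteration 2:
  c_2 = (2.530000 + 2.840000)/2 = 2.685000
  f(c_2) = f(2.685000) = -0.383231
  f(a) × f(c) ≥ 0, new interval: [2.685000, 2.840000]
Iteration 3:
  c_3 = (2.685000 + 2.840000)/2 = 2.762500
  f(c_3) = f(2.762500) = 1.031760
  f(a) × f(c) < 0, new interval: [2.685000, 2.762500]
Iteration 4:
  c_4 = (2.685000 + 2.762500)/2 = 2.723750
  f(c_4) = f(2.723750) = 0.311995
  f(a) × f(c) < 0, new interval: [2.685000, 2.723750]
Iteration 5:
  c_5 = (2.685000 + 2.723750)/2 = 2.704375
  f(c_5) = f(2.704375) = -0.038664
  f(a) × f(c) ≥ 0, new interval: [2.704375, 2.723750]

After 5 iteration(s), the approximation is c_5 = 2.704375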